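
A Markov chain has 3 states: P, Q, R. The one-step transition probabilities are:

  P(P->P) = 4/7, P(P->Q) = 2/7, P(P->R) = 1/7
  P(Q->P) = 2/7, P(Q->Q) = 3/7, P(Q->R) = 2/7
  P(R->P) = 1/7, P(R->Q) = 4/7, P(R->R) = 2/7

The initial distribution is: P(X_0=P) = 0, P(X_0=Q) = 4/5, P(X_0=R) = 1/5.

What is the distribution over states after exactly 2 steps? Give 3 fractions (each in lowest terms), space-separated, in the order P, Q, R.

Answer: 78/245 106/245 61/245

Derivation:
Propagating the distribution step by step (d_{t+1} = d_t * P):
d_0 = (P=0, Q=4/5, R=1/5)
  d_1[P] = 0*4/7 + 4/5*2/7 + 1/5*1/7 = 9/35
  d_1[Q] = 0*2/7 + 4/5*3/7 + 1/5*4/7 = 16/35
  d_1[R] = 0*1/7 + 4/5*2/7 + 1/5*2/7 = 2/7
d_1 = (P=9/35, Q=16/35, R=2/7)
  d_2[P] = 9/35*4/7 + 16/35*2/7 + 2/7*1/7 = 78/245
  d_2[Q] = 9/35*2/7 + 16/35*3/7 + 2/7*4/7 = 106/245
  d_2[R] = 9/35*1/7 + 16/35*2/7 + 2/7*2/7 = 61/245
d_2 = (P=78/245, Q=106/245, R=61/245)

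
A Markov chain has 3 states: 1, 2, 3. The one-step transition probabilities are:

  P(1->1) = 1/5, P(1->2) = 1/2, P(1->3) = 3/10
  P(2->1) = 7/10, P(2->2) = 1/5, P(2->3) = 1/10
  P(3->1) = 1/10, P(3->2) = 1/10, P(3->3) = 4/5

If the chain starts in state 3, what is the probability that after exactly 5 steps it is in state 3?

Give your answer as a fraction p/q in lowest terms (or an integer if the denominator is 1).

Answer: 27199/50000

Derivation:
Computing P^5 by repeated multiplication:
P^1 =
  1: [1/5, 1/2, 3/10]
  2: [7/10, 1/5, 1/10]
  3: [1/10, 1/10, 4/5]
P^2 =
  1: [21/50, 23/100, 7/20]
  2: [29/100, 2/5, 31/100]
  3: [17/100, 3/20, 17/25]
P^3 =
  1: [7/25, 291/1000, 429/1000]
  2: [369/1000, 32/125, 3/8]
  3: [207/1000, 183/1000, 61/100]
P^4 =
  1: [1513/5000, 2411/10000, 4563/10000]
  2: [581/2000, 683/2500, 4363/10000]
  3: [461/2000, 2011/10000, 1421/2500]
P^5 =
  1: [6873/25000, 4903/20000, 47993/100000]
  2: [29297/100000, 761/3125, 46351/100000]
  3: [24371/100000, 21231/100000, 27199/50000]

(P^5)[3 -> 3] = 27199/50000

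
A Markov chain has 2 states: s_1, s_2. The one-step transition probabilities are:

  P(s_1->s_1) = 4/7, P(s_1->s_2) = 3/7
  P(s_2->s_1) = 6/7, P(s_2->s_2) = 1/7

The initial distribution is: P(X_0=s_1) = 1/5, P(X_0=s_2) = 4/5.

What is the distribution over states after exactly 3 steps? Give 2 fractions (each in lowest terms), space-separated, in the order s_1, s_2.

Propagating the distribution step by step (d_{t+1} = d_t * P):
d_0 = (s_1=1/5, s_2=4/5)
  d_1[s_1] = 1/5*4/7 + 4/5*6/7 = 4/5
  d_1[s_2] = 1/5*3/7 + 4/5*1/7 = 1/5
d_1 = (s_1=4/5, s_2=1/5)
  d_2[s_1] = 4/5*4/7 + 1/5*6/7 = 22/35
  d_2[s_2] = 4/5*3/7 + 1/5*1/7 = 13/35
d_2 = (s_1=22/35, s_2=13/35)
  d_3[s_1] = 22/35*4/7 + 13/35*6/7 = 166/245
  d_3[s_2] = 22/35*3/7 + 13/35*1/7 = 79/245
d_3 = (s_1=166/245, s_2=79/245)

Answer: 166/245 79/245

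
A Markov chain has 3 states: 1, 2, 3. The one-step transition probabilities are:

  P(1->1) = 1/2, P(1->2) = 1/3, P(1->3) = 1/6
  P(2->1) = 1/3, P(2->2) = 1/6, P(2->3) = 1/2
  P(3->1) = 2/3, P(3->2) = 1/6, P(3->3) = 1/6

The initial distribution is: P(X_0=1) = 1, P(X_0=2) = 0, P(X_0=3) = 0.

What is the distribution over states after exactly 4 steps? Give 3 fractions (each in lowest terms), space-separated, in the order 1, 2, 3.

Answer: 649/1296 325/1296 161/648

Derivation:
Propagating the distribution step by step (d_{t+1} = d_t * P):
d_0 = (1=1, 2=0, 3=0)
  d_1[1] = 1*1/2 + 0*1/3 + 0*2/3 = 1/2
  d_1[2] = 1*1/3 + 0*1/6 + 0*1/6 = 1/3
  d_1[3] = 1*1/6 + 0*1/2 + 0*1/6 = 1/6
d_1 = (1=1/2, 2=1/3, 3=1/6)
  d_2[1] = 1/2*1/2 + 1/3*1/3 + 1/6*2/3 = 17/36
  d_2[2] = 1/2*1/3 + 1/3*1/6 + 1/6*1/6 = 1/4
  d_2[3] = 1/2*1/6 + 1/3*1/2 + 1/6*1/6 = 5/18
d_2 = (1=17/36, 2=1/4, 3=5/18)
  d_3[1] = 17/36*1/2 + 1/4*1/3 + 5/18*2/3 = 109/216
  d_3[2] = 17/36*1/3 + 1/4*1/6 + 5/18*1/6 = 53/216
  d_3[3] = 17/36*1/6 + 1/4*1/2 + 5/18*1/6 = 1/4
d_3 = (1=109/216, 2=53/216, 3=1/4)
  d_4[1] = 109/216*1/2 + 53/216*1/3 + 1/4*2/3 = 649/1296
  d_4[2] = 109/216*1/3 + 53/216*1/6 + 1/4*1/6 = 325/1296
  d_4[3] = 109/216*1/6 + 53/216*1/2 + 1/4*1/6 = 161/648
d_4 = (1=649/1296, 2=325/1296, 3=161/648)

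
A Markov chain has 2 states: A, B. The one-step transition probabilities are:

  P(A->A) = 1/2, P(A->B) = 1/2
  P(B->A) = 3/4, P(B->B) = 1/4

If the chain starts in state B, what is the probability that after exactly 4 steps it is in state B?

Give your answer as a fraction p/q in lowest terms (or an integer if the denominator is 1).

Computing P^4 by repeated multiplication:
P^1 =
  A: [1/2, 1/2]
  B: [3/4, 1/4]
P^2 =
  A: [5/8, 3/8]
  B: [9/16, 7/16]
P^3 =
  A: [19/32, 13/32]
  B: [39/64, 25/64]
P^4 =
  A: [77/128, 51/128]
  B: [153/256, 103/256]

(P^4)[B -> B] = 103/256

Answer: 103/256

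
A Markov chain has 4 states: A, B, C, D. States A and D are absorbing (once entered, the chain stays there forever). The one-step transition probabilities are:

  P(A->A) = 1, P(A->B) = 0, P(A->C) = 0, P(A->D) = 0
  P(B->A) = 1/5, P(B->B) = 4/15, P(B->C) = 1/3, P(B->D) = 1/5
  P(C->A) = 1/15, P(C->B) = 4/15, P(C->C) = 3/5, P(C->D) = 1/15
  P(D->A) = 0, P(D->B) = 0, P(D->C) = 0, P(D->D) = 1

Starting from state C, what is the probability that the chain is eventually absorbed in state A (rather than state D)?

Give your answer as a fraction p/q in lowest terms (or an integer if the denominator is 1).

Answer: 1/2

Derivation:
Let a_i = P(absorbed in A | start in state i).
Boundary conditions: a_A = 1, a_D = 0.
For each transient state i, a_i = sum_j P(i->j) * a_j:
  a_B = 1/5*a_A + 4/15*a_B + 1/3*a_C + 1/5*a_D
  a_C = 1/15*a_A + 4/15*a_B + 3/5*a_C + 1/15*a_D

Substituting a_A = 1 and a_D = 0, rearrange to (I - Q) a = r where r[i] = P(i -> A):
  [11/15, -1/3] . (a_B, a_C) = 1/5
  [-4/15, 2/5] . (a_B, a_C) = 1/15

Solving yields:
  a_B = 1/2
  a_C = 1/2

Starting state is C, so the absorption probability is a_C = 1/2.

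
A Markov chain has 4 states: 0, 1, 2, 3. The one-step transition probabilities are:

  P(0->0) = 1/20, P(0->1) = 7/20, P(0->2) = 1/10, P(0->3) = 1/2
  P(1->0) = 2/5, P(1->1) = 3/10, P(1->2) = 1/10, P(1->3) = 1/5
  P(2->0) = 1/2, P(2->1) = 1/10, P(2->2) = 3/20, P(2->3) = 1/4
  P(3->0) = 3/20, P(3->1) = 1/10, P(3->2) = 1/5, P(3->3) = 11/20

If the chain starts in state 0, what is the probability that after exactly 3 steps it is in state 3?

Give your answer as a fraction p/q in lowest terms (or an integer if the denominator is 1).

Computing P^3 by repeated multiplication:
P^1 =
  0: [1/20, 7/20, 1/10, 1/2]
  1: [2/5, 3/10, 1/10, 1/5]
  2: [1/2, 1/10, 3/20, 1/4]
  3: [3/20, 1/10, 1/5, 11/20]
P^2 =
  0: [107/400, 73/400, 31/200, 79/200]
  1: [11/50, 13/50, 1/8, 79/200]
  2: [71/400, 49/200, 53/400, 89/200]
  3: [23/100, 63/400, 33/200, 179/400]
P^3 =
  0: [357/1600, 1627/8000, 589/4000, 341/800]
  1: [947/4000, 207/1000, 583/4000, 821/2000]
  2: [1919/8000, 1547/8000, 1209/8000, 133/320]
  3: [1793/8000, 189/1000, 153/1000, 3471/8000]

(P^3)[0 -> 3] = 341/800

Answer: 341/800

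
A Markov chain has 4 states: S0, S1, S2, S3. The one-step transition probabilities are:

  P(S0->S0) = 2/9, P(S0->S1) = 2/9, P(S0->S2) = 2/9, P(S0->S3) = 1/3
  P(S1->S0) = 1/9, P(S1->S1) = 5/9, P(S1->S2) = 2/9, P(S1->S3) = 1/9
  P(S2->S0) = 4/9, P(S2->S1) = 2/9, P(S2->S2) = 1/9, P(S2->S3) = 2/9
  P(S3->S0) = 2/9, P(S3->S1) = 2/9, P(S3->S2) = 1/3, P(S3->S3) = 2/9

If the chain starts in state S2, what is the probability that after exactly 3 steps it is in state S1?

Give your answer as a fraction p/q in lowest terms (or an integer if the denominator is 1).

Computing P^3 by repeated multiplication:
P^1 =
  S0: [2/9, 2/9, 2/9, 1/3]
  S1: [1/9, 5/9, 2/9, 1/9]
  S2: [4/9, 2/9, 1/9, 2/9]
  S3: [2/9, 2/9, 1/3, 2/9]
P^2 =
  S0: [20/81, 8/27, 19/81, 2/9]
  S1: [17/81, 11/27, 17/81, 14/81]
  S2: [2/9, 8/27, 19/81, 20/81]
  S3: [22/81, 8/27, 17/81, 2/9]
P^3 =
  S0: [176/729, 26/81, 161/729, 158/729]
  S1: [163/729, 29/81, 53/243, 146/729]
  S2: [176/729, 26/81, 163/729, 52/243]
  S3: [172/729, 26/81, 163/729, 160/729]

(P^3)[S2 -> S1] = 26/81

Answer: 26/81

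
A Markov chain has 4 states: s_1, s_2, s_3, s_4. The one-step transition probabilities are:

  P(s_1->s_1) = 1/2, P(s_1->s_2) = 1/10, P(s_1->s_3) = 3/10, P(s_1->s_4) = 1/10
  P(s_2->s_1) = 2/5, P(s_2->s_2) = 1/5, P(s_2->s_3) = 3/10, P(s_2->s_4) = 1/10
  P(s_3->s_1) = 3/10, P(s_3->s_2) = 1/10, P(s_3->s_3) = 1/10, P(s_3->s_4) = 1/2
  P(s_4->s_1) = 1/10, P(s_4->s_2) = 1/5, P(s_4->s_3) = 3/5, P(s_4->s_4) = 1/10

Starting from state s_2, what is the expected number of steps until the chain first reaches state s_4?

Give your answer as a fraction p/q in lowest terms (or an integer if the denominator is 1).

Let h_i = expected steps to first reach s_4 from state i.
Boundary: h_s_4 = 0.
First-step equations for the other states:
  h_s_1 = 1 + 1/2*h_s_1 + 1/10*h_s_2 + 3/10*h_s_3 + 1/10*h_s_4
  h_s_2 = 1 + 2/5*h_s_1 + 1/5*h_s_2 + 3/10*h_s_3 + 1/10*h_s_4
  h_s_3 = 1 + 3/10*h_s_1 + 1/10*h_s_2 + 1/10*h_s_3 + 1/2*h_s_4

Substituting h_s_4 = 0 and rearranging gives the linear system (I - Q) h = 1:
  [1/2, -1/10, -3/10] . (h_s_1, h_s_2, h_s_3) = 1
  [-2/5, 4/5, -3/10] . (h_s_1, h_s_2, h_s_3) = 1
  [-3/10, -1/10, 9/10] . (h_s_1, h_s_2, h_s_3) = 1

Solving yields:
  h_s_1 = 5
  h_s_2 = 5
  h_s_3 = 10/3

Starting state is s_2, so the expected hitting time is h_s_2 = 5.

Answer: 5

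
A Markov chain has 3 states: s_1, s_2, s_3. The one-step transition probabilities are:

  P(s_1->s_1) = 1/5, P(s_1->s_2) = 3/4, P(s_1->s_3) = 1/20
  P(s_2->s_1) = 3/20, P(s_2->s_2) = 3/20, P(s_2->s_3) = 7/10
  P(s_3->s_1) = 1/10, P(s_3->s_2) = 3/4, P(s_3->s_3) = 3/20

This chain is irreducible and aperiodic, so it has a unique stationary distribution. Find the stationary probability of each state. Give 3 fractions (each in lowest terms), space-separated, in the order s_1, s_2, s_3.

Answer: 79/576 15/32 227/576

Derivation:
The stationary distribution satisfies pi = pi * P, i.e.:
  pi_s_1 = 1/5*pi_s_1 + 3/20*pi_s_2 + 1/10*pi_s_3
  pi_s_2 = 3/4*pi_s_1 + 3/20*pi_s_2 + 3/4*pi_s_3
  pi_s_3 = 1/20*pi_s_1 + 7/10*pi_s_2 + 3/20*pi_s_3
with normalization: pi_s_1 + pi_s_2 + pi_s_3 = 1.

Using the first 2 balance equations plus normalization, the linear system A*pi = b is:
  [-4/5, 3/20, 1/10] . pi = 0
  [3/4, -17/20, 3/4] . pi = 0
  [1, 1, 1] . pi = 1

Solving yields:
  pi_s_1 = 79/576
  pi_s_2 = 15/32
  pi_s_3 = 227/576

Verification (pi * P):
  79/576*1/5 + 15/32*3/20 + 227/576*1/10 = 79/576 = pi_s_1  (ok)
  79/576*3/4 + 15/32*3/20 + 227/576*3/4 = 15/32 = pi_s_2  (ok)
  79/576*1/20 + 15/32*7/10 + 227/576*3/20 = 227/576 = pi_s_3  (ok)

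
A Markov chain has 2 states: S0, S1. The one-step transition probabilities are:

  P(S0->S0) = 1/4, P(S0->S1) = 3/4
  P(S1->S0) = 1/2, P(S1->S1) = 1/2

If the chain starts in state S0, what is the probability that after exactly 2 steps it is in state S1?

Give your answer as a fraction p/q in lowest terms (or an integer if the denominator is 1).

Answer: 9/16

Derivation:
Computing P^2 by repeated multiplication:
P^1 =
  S0: [1/4, 3/4]
  S1: [1/2, 1/2]
P^2 =
  S0: [7/16, 9/16]
  S1: [3/8, 5/8]

(P^2)[S0 -> S1] = 9/16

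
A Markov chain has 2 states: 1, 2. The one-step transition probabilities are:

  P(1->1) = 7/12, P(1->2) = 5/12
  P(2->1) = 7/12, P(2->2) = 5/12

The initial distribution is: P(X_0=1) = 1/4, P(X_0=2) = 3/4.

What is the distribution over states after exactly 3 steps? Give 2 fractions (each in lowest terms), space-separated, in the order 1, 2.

Propagating the distribution step by step (d_{t+1} = d_t * P):
d_0 = (1=1/4, 2=3/4)
  d_1[1] = 1/4*7/12 + 3/4*7/12 = 7/12
  d_1[2] = 1/4*5/12 + 3/4*5/12 = 5/12
d_1 = (1=7/12, 2=5/12)
  d_2[1] = 7/12*7/12 + 5/12*7/12 = 7/12
  d_2[2] = 7/12*5/12 + 5/12*5/12 = 5/12
d_2 = (1=7/12, 2=5/12)
  d_3[1] = 7/12*7/12 + 5/12*7/12 = 7/12
  d_3[2] = 7/12*5/12 + 5/12*5/12 = 5/12
d_3 = (1=7/12, 2=5/12)

Answer: 7/12 5/12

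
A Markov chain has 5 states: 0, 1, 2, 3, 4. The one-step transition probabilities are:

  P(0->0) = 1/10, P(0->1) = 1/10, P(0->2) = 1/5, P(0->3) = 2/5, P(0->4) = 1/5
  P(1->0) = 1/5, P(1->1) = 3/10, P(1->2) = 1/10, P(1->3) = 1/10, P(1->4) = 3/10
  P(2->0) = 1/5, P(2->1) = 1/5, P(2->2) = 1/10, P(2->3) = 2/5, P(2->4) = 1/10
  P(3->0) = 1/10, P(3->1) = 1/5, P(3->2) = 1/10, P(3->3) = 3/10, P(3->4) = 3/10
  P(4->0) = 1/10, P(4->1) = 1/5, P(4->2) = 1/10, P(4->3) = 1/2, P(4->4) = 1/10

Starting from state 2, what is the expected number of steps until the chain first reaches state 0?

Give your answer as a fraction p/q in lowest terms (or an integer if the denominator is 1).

Let h_i = expected steps to first reach 0 from state i.
Boundary: h_0 = 0.
First-step equations for the other states:
  h_1 = 1 + 1/5*h_0 + 3/10*h_1 + 1/10*h_2 + 1/10*h_3 + 3/10*h_4
  h_2 = 1 + 1/5*h_0 + 1/5*h_1 + 1/10*h_2 + 2/5*h_3 + 1/10*h_4
  h_3 = 1 + 1/10*h_0 + 1/5*h_1 + 1/10*h_2 + 3/10*h_3 + 3/10*h_4
  h_4 = 1 + 1/10*h_0 + 1/5*h_1 + 1/10*h_2 + 1/2*h_3 + 1/10*h_4

Substituting h_0 = 0 and rearranging gives the linear system (I - Q) h = 1:
  [7/10, -1/10, -1/10, -3/10] . (h_1, h_2, h_3, h_4) = 1
  [-1/5, 9/10, -2/5, -1/10] . (h_1, h_2, h_3, h_4) = 1
  [-1/5, -1/10, 7/10, -3/10] . (h_1, h_2, h_3, h_4) = 1
  [-1/5, -1/10, -1/2, 9/10] . (h_1, h_2, h_3, h_4) = 1

Solving yields:
  h_1 = 800/119
  h_2 = 810/119
  h_3 = 900/119
  h_4 = 900/119

Starting state is 2, so the expected hitting time is h_2 = 810/119.

Answer: 810/119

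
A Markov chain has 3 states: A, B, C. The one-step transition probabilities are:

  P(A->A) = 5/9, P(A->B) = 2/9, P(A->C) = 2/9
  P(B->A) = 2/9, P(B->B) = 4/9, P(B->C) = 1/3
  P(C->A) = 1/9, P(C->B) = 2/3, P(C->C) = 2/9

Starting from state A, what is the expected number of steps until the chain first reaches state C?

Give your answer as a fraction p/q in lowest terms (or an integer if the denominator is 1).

Answer: 63/16

Derivation:
Let h_i = expected steps to first reach C from state i.
Boundary: h_C = 0.
First-step equations for the other states:
  h_A = 1 + 5/9*h_A + 2/9*h_B + 2/9*h_C
  h_B = 1 + 2/9*h_A + 4/9*h_B + 1/3*h_C

Substituting h_C = 0 and rearranging gives the linear system (I - Q) h = 1:
  [4/9, -2/9] . (h_A, h_B) = 1
  [-2/9, 5/9] . (h_A, h_B) = 1

Solving yields:
  h_A = 63/16
  h_B = 27/8

Starting state is A, so the expected hitting time is h_A = 63/16.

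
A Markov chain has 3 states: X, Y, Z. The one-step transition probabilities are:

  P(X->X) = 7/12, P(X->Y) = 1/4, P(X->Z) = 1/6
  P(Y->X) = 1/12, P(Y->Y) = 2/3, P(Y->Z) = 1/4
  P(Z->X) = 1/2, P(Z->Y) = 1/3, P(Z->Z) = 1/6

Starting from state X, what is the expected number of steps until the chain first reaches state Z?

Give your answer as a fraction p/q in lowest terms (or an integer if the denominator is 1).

Let h_i = expected steps to first reach Z from state i.
Boundary: h_Z = 0.
First-step equations for the other states:
  h_X = 1 + 7/12*h_X + 1/4*h_Y + 1/6*h_Z
  h_Y = 1 + 1/12*h_X + 2/3*h_Y + 1/4*h_Z

Substituting h_Z = 0 and rearranging gives the linear system (I - Q) h = 1:
  [5/12, -1/4] . (h_X, h_Y) = 1
  [-1/12, 1/3] . (h_X, h_Y) = 1

Solving yields:
  h_X = 84/17
  h_Y = 72/17

Starting state is X, so the expected hitting time is h_X = 84/17.

Answer: 84/17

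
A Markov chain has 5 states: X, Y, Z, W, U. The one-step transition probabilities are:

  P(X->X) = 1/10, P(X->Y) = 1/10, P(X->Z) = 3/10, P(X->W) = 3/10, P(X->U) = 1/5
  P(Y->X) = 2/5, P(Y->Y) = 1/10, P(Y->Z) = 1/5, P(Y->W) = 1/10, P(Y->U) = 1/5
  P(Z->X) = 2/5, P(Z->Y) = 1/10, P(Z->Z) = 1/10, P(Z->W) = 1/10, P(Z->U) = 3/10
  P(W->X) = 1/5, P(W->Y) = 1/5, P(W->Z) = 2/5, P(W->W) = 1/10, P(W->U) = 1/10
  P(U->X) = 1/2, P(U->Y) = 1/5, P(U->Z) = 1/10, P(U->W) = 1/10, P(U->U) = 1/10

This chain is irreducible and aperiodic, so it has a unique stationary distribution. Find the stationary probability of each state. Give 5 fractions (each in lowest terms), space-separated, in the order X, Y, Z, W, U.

Answer: 4867/16356 2203/16356 301/1363 2609/16356 3065/16356

Derivation:
The stationary distribution satisfies pi = pi * P, i.e.:
  pi_X = 1/10*pi_X + 2/5*pi_Y + 2/5*pi_Z + 1/5*pi_W + 1/2*pi_U
  pi_Y = 1/10*pi_X + 1/10*pi_Y + 1/10*pi_Z + 1/5*pi_W + 1/5*pi_U
  pi_Z = 3/10*pi_X + 1/5*pi_Y + 1/10*pi_Z + 2/5*pi_W + 1/10*pi_U
  pi_W = 3/10*pi_X + 1/10*pi_Y + 1/10*pi_Z + 1/10*pi_W + 1/10*pi_U
  pi_U = 1/5*pi_X + 1/5*pi_Y + 3/10*pi_Z + 1/10*pi_W + 1/10*pi_U
with normalization: pi_X + pi_Y + pi_Z + pi_W + pi_U = 1.

Using the first 4 balance equations plus normalization, the linear system A*pi = b is:
  [-9/10, 2/5, 2/5, 1/5, 1/2] . pi = 0
  [1/10, -9/10, 1/10, 1/5, 1/5] . pi = 0
  [3/10, 1/5, -9/10, 2/5, 1/10] . pi = 0
  [3/10, 1/10, 1/10, -9/10, 1/10] . pi = 0
  [1, 1, 1, 1, 1] . pi = 1

Solving yields:
  pi_X = 4867/16356
  pi_Y = 2203/16356
  pi_Z = 301/1363
  pi_W = 2609/16356
  pi_U = 3065/16356

Verification (pi * P):
  4867/16356*1/10 + 2203/16356*2/5 + 301/1363*2/5 + 2609/16356*1/5 + 3065/16356*1/2 = 4867/16356 = pi_X  (ok)
  4867/16356*1/10 + 2203/16356*1/10 + 301/1363*1/10 + 2609/16356*1/5 + 3065/16356*1/5 = 2203/16356 = pi_Y  (ok)
  4867/16356*3/10 + 2203/16356*1/5 + 301/1363*1/10 + 2609/16356*2/5 + 3065/16356*1/10 = 301/1363 = pi_Z  (ok)
  4867/16356*3/10 + 2203/16356*1/10 + 301/1363*1/10 + 2609/16356*1/10 + 3065/16356*1/10 = 2609/16356 = pi_W  (ok)
  4867/16356*1/5 + 2203/16356*1/5 + 301/1363*3/10 + 2609/16356*1/10 + 3065/16356*1/10 = 3065/16356 = pi_U  (ok)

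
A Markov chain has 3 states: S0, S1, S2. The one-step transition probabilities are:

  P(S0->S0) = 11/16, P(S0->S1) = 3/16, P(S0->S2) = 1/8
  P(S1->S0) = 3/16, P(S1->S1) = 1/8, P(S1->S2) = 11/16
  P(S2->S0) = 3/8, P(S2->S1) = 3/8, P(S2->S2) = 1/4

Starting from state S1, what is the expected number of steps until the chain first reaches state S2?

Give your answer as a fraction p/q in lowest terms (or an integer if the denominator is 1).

Let h_i = expected steps to first reach S2 from state i.
Boundary: h_S2 = 0.
First-step equations for the other states:
  h_S0 = 1 + 11/16*h_S0 + 3/16*h_S1 + 1/8*h_S2
  h_S1 = 1 + 3/16*h_S0 + 1/8*h_S1 + 11/16*h_S2

Substituting h_S2 = 0 and rearranging gives the linear system (I - Q) h = 1:
  [5/16, -3/16] . (h_S0, h_S1) = 1
  [-3/16, 7/8] . (h_S0, h_S1) = 1

Solving yields:
  h_S0 = 272/61
  h_S1 = 128/61

Starting state is S1, so the expected hitting time is h_S1 = 128/61.

Answer: 128/61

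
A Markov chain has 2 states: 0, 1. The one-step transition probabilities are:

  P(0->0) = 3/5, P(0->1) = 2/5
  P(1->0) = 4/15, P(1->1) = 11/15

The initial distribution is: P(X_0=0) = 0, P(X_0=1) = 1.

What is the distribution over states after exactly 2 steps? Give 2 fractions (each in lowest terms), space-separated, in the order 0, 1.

Propagating the distribution step by step (d_{t+1} = d_t * P):
d_0 = (0=0, 1=1)
  d_1[0] = 0*3/5 + 1*4/15 = 4/15
  d_1[1] = 0*2/5 + 1*11/15 = 11/15
d_1 = (0=4/15, 1=11/15)
  d_2[0] = 4/15*3/5 + 11/15*4/15 = 16/45
  d_2[1] = 4/15*2/5 + 11/15*11/15 = 29/45
d_2 = (0=16/45, 1=29/45)

Answer: 16/45 29/45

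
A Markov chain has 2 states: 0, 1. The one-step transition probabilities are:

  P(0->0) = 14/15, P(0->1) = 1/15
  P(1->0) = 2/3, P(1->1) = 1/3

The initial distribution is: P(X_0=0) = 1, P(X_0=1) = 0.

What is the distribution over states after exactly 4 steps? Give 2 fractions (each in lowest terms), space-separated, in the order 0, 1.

Propagating the distribution step by step (d_{t+1} = d_t * P):
d_0 = (0=1, 1=0)
  d_1[0] = 1*14/15 + 0*2/3 = 14/15
  d_1[1] = 1*1/15 + 0*1/3 = 1/15
d_1 = (0=14/15, 1=1/15)
  d_2[0] = 14/15*14/15 + 1/15*2/3 = 206/225
  d_2[1] = 14/15*1/15 + 1/15*1/3 = 19/225
d_2 = (0=206/225, 1=19/225)
  d_3[0] = 206/225*14/15 + 19/225*2/3 = 3074/3375
  d_3[1] = 206/225*1/15 + 19/225*1/3 = 301/3375
d_3 = (0=3074/3375, 1=301/3375)
  d_4[0] = 3074/3375*14/15 + 301/3375*2/3 = 46046/50625
  d_4[1] = 3074/3375*1/15 + 301/3375*1/3 = 4579/50625
d_4 = (0=46046/50625, 1=4579/50625)

Answer: 46046/50625 4579/50625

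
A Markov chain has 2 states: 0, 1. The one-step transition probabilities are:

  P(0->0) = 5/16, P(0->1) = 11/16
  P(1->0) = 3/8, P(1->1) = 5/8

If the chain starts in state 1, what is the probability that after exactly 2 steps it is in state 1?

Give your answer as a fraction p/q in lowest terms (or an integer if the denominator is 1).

Computing P^2 by repeated multiplication:
P^1 =
  0: [5/16, 11/16]
  1: [3/8, 5/8]
P^2 =
  0: [91/256, 165/256]
  1: [45/128, 83/128]

(P^2)[1 -> 1] = 83/128

Answer: 83/128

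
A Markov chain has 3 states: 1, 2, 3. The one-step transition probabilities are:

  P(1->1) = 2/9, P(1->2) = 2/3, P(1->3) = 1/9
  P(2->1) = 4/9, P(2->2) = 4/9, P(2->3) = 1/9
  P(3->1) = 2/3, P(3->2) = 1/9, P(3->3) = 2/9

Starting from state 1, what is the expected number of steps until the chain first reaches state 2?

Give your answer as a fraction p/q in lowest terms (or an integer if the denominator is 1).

Answer: 72/43

Derivation:
Let h_i = expected steps to first reach 2 from state i.
Boundary: h_2 = 0.
First-step equations for the other states:
  h_1 = 1 + 2/9*h_1 + 2/3*h_2 + 1/9*h_3
  h_3 = 1 + 2/3*h_1 + 1/9*h_2 + 2/9*h_3

Substituting h_2 = 0 and rearranging gives the linear system (I - Q) h = 1:
  [7/9, -1/9] . (h_1, h_3) = 1
  [-2/3, 7/9] . (h_1, h_3) = 1

Solving yields:
  h_1 = 72/43
  h_3 = 117/43

Starting state is 1, so the expected hitting time is h_1 = 72/43.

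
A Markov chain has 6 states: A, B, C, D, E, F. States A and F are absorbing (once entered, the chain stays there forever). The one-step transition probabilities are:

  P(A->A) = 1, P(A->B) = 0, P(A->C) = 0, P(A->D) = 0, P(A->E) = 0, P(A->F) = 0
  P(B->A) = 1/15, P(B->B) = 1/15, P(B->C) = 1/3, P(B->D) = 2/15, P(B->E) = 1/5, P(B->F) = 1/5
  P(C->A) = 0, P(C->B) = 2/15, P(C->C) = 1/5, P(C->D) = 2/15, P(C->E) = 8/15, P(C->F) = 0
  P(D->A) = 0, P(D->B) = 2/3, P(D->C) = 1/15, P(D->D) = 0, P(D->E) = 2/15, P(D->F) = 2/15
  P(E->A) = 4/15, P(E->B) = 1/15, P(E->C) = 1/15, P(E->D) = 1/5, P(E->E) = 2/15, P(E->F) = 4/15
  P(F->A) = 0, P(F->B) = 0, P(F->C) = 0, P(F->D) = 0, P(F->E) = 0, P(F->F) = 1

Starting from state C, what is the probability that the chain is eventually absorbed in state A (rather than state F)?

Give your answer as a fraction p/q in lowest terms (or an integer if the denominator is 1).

Let a_i = P(absorbed in A | start in state i).
Boundary conditions: a_A = 1, a_F = 0.
For each transient state i, a_i = sum_j P(i->j) * a_j:
  a_B = 1/15*a_A + 1/15*a_B + 1/3*a_C + 2/15*a_D + 1/5*a_E + 1/5*a_F
  a_C = 0*a_A + 2/15*a_B + 1/5*a_C + 2/15*a_D + 8/15*a_E + 0*a_F
  a_D = 0*a_A + 2/3*a_B + 1/15*a_C + 0*a_D + 2/15*a_E + 2/15*a_F
  a_E = 4/15*a_A + 1/15*a_B + 1/15*a_C + 1/5*a_D + 2/15*a_E + 4/15*a_F

Substituting a_A = 1 and a_F = 0, rearrange to (I - Q) a = r where r[i] = P(i -> A):
  [14/15, -1/3, -2/15, -1/5] . (a_B, a_C, a_D, a_E) = 1/15
  [-2/15, 4/5, -2/15, -8/15] . (a_B, a_C, a_D, a_E) = 0
  [-2/3, -1/15, 1, -2/15] . (a_B, a_C, a_D, a_E) = 0
  [-1/15, -1/15, -1/5, 13/15] . (a_B, a_C, a_D, a_E) = 4/15

Solving yields:
  a_B = 43/120
  a_C = 49/120
  a_D = 13/40
  a_E = 53/120

Starting state is C, so the absorption probability is a_C = 49/120.

Answer: 49/120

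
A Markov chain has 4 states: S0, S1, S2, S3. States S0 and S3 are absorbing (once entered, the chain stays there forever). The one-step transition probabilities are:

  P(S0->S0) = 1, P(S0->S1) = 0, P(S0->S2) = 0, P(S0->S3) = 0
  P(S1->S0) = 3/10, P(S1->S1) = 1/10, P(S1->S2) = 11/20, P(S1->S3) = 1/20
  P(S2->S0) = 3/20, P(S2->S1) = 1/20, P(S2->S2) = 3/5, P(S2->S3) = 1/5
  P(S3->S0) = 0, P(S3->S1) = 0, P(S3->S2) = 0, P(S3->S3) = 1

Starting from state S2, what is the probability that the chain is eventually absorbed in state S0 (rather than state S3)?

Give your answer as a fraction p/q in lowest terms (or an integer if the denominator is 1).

Let a_i = P(absorbed in S0 | start in state i).
Boundary conditions: a_S0 = 1, a_S3 = 0.
For each transient state i, a_i = sum_j P(i->j) * a_j:
  a_S1 = 3/10*a_S0 + 1/10*a_S1 + 11/20*a_S2 + 1/20*a_S3
  a_S2 = 3/20*a_S0 + 1/20*a_S1 + 3/5*a_S2 + 1/5*a_S3

Substituting a_S0 = 1 and a_S3 = 0, rearrange to (I - Q) a = r where r[i] = P(i -> S0):
  [9/10, -11/20] . (a_S1, a_S2) = 3/10
  [-1/20, 2/5] . (a_S1, a_S2) = 3/20

Solving yields:
  a_S1 = 81/133
  a_S2 = 60/133

Starting state is S2, so the absorption probability is a_S2 = 60/133.

Answer: 60/133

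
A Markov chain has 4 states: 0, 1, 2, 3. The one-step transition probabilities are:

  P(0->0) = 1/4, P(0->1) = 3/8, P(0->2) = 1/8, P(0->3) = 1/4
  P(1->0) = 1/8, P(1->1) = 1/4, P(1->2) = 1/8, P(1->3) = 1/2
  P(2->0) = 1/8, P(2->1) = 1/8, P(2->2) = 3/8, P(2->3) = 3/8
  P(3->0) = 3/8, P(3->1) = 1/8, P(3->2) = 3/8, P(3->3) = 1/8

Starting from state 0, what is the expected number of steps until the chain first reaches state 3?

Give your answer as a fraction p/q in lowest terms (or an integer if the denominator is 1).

Let h_i = expected steps to first reach 3 from state i.
Boundary: h_3 = 0.
First-step equations for the other states:
  h_0 = 1 + 1/4*h_0 + 3/8*h_1 + 1/8*h_2 + 1/4*h_3
  h_1 = 1 + 1/8*h_0 + 1/4*h_1 + 1/8*h_2 + 1/2*h_3
  h_2 = 1 + 1/8*h_0 + 1/8*h_1 + 3/8*h_2 + 3/8*h_3

Substituting h_3 = 0 and rearranging gives the linear system (I - Q) h = 1:
  [3/4, -3/8, -1/8] . (h_0, h_1, h_2) = 1
  [-1/8, 3/4, -1/8] . (h_0, h_1, h_2) = 1
  [-1/8, -1/8, 5/8] . (h_0, h_1, h_2) = 1

Solving yields:
  h_0 = 432/149
  h_1 = 336/149
  h_2 = 392/149

Starting state is 0, so the expected hitting time is h_0 = 432/149.

Answer: 432/149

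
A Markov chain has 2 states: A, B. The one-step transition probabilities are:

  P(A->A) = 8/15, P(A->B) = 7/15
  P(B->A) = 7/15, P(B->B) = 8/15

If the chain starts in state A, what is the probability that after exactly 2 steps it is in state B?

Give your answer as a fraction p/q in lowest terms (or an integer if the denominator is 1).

Computing P^2 by repeated multiplication:
P^1 =
  A: [8/15, 7/15]
  B: [7/15, 8/15]
P^2 =
  A: [113/225, 112/225]
  B: [112/225, 113/225]

(P^2)[A -> B] = 112/225

Answer: 112/225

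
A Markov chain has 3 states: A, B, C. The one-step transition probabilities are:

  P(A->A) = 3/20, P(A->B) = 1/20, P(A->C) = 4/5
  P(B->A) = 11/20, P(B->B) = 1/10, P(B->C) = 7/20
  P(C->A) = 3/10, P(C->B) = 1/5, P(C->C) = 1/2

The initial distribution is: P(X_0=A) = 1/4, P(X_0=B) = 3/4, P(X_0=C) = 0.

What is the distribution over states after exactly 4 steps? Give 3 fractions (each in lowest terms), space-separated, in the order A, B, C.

Propagating the distribution step by step (d_{t+1} = d_t * P):
d_0 = (A=1/4, B=3/4, C=0)
  d_1[A] = 1/4*3/20 + 3/4*11/20 + 0*3/10 = 9/20
  d_1[B] = 1/4*1/20 + 3/4*1/10 + 0*1/5 = 7/80
  d_1[C] = 1/4*4/5 + 3/4*7/20 + 0*1/2 = 37/80
d_1 = (A=9/20, B=7/80, C=37/80)
  d_2[A] = 9/20*3/20 + 7/80*11/20 + 37/80*3/10 = 407/1600
  d_2[B] = 9/20*1/20 + 7/80*1/10 + 37/80*1/5 = 99/800
  d_2[C] = 9/20*4/5 + 7/80*7/20 + 37/80*1/2 = 199/320
d_2 = (A=407/1600, B=99/800, C=199/320)
  d_3[A] = 407/1600*3/20 + 99/800*11/20 + 199/320*3/10 = 9369/32000
  d_3[B] = 407/1600*1/20 + 99/800*1/10 + 199/320*1/5 = 4783/32000
  d_3[C] = 407/1600*4/5 + 99/800*7/20 + 199/320*1/2 = 2231/4000
d_3 = (A=9369/32000, B=4783/32000, C=2231/4000)
  d_4[A] = 9369/32000*3/20 + 4783/32000*11/20 + 2231/4000*3/10 = 5869/20000
  d_4[B] = 9369/32000*1/20 + 4783/32000*1/10 + 2231/4000*1/5 = 90327/640000
  d_4[C] = 9369/32000*4/5 + 4783/32000*7/20 + 2231/4000*1/2 = 72373/128000
d_4 = (A=5869/20000, B=90327/640000, C=72373/128000)

Answer: 5869/20000 90327/640000 72373/128000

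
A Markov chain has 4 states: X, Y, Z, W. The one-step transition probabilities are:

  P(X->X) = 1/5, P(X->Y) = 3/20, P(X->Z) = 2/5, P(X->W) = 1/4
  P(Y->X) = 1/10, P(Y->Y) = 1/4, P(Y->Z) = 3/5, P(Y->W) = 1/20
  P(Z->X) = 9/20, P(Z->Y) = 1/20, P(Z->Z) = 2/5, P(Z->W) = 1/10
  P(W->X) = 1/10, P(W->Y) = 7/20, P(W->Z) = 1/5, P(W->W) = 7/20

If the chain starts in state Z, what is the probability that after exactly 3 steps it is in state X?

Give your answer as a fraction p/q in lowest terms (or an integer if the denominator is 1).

Answer: 53/200

Derivation:
Computing P^3 by repeated multiplication:
P^1 =
  X: [1/5, 3/20, 2/5, 1/4]
  Y: [1/10, 1/4, 3/5, 1/20]
  Z: [9/20, 1/20, 2/5, 1/10]
  W: [1/10, 7/20, 1/5, 7/20]
P^2 =
  X: [13/50, 7/40, 19/50, 37/200]
  Y: [8/25, 1/8, 11/25, 23/200]
  Z: [57/200, 27/200, 39/100, 19/100]
  W: [9/50, 47/200, 2/5, 37/200]
P^3 =
  X: [259/1000, 333/2000, 199/500, 353/2000]
  Y: [143/500, 283/2000, 201/500, 341/2000]
  Z: [53/200, 13/80, 389/1000, 367/2000]
  W: [129/500, 341/2000, 41/100, 323/2000]

(P^3)[Z -> X] = 53/200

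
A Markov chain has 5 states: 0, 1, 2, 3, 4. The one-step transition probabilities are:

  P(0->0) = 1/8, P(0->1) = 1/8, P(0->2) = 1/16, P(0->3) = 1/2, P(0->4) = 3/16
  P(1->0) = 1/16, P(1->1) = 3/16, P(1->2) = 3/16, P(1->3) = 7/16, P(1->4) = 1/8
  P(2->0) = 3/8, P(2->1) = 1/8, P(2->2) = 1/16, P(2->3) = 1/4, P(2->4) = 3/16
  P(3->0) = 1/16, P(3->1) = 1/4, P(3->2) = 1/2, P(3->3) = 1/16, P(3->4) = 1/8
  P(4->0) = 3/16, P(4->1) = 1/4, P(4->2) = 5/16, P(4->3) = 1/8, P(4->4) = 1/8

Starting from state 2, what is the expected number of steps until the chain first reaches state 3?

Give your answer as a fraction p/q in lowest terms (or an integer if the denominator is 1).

Answer: 20560/6523

Derivation:
Let h_i = expected steps to first reach 3 from state i.
Boundary: h_3 = 0.
First-step equations for the other states:
  h_0 = 1 + 1/8*h_0 + 1/8*h_1 + 1/16*h_2 + 1/2*h_3 + 3/16*h_4
  h_1 = 1 + 1/16*h_0 + 3/16*h_1 + 3/16*h_2 + 7/16*h_3 + 1/8*h_4
  h_2 = 1 + 3/8*h_0 + 1/8*h_1 + 1/16*h_2 + 1/4*h_3 + 3/16*h_4
  h_4 = 1 + 3/16*h_0 + 1/4*h_1 + 5/16*h_2 + 1/8*h_3 + 1/8*h_4

Substituting h_3 = 0 and rearranging gives the linear system (I - Q) h = 1:
  [7/8, -1/8, -1/16, -3/16] . (h_0, h_1, h_2, h_4) = 1
  [-1/16, 13/16, -3/16, -1/8] . (h_0, h_1, h_2, h_4) = 1
  [-3/8, -1/8, 15/16, -3/16] . (h_0, h_1, h_2, h_4) = 1
  [-3/16, -1/4, -5/16, 7/8] . (h_0, h_1, h_2, h_4) = 1

Solving yields:
  h_0 = 16448/6523
  h_1 = 17632/6523
  h_2 = 20560/6523
  h_4 = 23360/6523

Starting state is 2, so the expected hitting time is h_2 = 20560/6523.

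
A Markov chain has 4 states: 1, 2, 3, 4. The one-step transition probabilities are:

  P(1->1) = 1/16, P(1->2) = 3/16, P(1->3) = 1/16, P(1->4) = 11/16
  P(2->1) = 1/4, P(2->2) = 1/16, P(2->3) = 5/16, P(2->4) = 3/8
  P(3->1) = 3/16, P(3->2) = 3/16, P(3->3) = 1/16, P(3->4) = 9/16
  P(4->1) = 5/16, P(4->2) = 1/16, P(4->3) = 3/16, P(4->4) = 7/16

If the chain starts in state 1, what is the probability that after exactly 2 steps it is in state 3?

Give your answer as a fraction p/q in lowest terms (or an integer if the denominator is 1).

Computing P^2 by repeated multiplication:
P^1 =
  1: [1/16, 3/16, 1/16, 11/16]
  2: [1/4, 1/16, 5/16, 3/8]
  3: [3/16, 3/16, 1/16, 9/16]
  4: [5/16, 1/16, 3/16, 7/16]
P^2 =
  1: [71/256, 5/64, 25/128, 115/256]
  2: [53/256, 17/128, 1/8, 137/256]
  3: [63/256, 3/32, 23/128, 123/256]
  4: [53/256, 1/8, 17/128, 137/256]

(P^2)[1 -> 3] = 25/128

Answer: 25/128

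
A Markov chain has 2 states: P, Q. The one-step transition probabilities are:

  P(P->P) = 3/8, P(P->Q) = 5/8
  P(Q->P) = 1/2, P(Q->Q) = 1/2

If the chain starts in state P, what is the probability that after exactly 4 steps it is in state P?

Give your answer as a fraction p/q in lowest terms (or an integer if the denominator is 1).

Answer: 1821/4096

Derivation:
Computing P^4 by repeated multiplication:
P^1 =
  P: [3/8, 5/8]
  Q: [1/2, 1/2]
P^2 =
  P: [29/64, 35/64]
  Q: [7/16, 9/16]
P^3 =
  P: [227/512, 285/512]
  Q: [57/128, 71/128]
P^4 =
  P: [1821/4096, 2275/4096]
  Q: [455/1024, 569/1024]

(P^4)[P -> P] = 1821/4096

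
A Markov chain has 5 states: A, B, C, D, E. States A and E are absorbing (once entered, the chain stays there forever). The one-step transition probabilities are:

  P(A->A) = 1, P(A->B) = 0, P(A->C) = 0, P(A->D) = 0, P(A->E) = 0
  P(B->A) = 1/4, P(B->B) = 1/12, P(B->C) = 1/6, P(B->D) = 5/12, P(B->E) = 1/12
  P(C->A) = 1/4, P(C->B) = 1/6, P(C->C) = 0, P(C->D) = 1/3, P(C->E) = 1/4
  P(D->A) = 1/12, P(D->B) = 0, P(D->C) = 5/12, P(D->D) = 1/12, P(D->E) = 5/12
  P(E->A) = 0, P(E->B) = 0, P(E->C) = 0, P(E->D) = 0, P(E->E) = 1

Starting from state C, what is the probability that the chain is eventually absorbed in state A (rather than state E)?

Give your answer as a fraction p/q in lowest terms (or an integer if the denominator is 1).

Let a_i = P(absorbed in A | start in state i).
Boundary conditions: a_A = 1, a_E = 0.
For each transient state i, a_i = sum_j P(i->j) * a_j:
  a_B = 1/4*a_A + 1/12*a_B + 1/6*a_C + 5/12*a_D + 1/12*a_E
  a_C = 1/4*a_A + 1/6*a_B + 0*a_C + 1/3*a_D + 1/4*a_E
  a_D = 1/12*a_A + 0*a_B + 5/12*a_C + 1/12*a_D + 5/12*a_E

Substituting a_A = 1 and a_E = 0, rearrange to (I - Q) a = r where r[i] = P(i -> A):
  [11/12, -1/6, -5/12] . (a_B, a_C, a_D) = 1/4
  [-1/6, 1, -1/3] . (a_B, a_C, a_D) = 1/4
  [0, -5/12, 11/12] . (a_B, a_C, a_D) = 1/12

Solving yields:
  a_B = 545/1138
  a_C = 483/1138
  a_D = 323/1138

Starting state is C, so the absorption probability is a_C = 483/1138.

Answer: 483/1138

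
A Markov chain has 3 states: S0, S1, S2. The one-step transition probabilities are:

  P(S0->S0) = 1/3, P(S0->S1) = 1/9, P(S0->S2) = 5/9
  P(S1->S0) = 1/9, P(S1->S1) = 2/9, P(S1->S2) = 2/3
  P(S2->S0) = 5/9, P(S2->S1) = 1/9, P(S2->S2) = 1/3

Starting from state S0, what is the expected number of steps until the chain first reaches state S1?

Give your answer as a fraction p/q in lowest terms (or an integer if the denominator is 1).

Let h_i = expected steps to first reach S1 from state i.
Boundary: h_S1 = 0.
First-step equations for the other states:
  h_S0 = 1 + 1/3*h_S0 + 1/9*h_S1 + 5/9*h_S2
  h_S2 = 1 + 5/9*h_S0 + 1/9*h_S1 + 1/3*h_S2

Substituting h_S1 = 0 and rearranging gives the linear system (I - Q) h = 1:
  [2/3, -5/9] . (h_S0, h_S2) = 1
  [-5/9, 2/3] . (h_S0, h_S2) = 1

Solving yields:
  h_S0 = 9
  h_S2 = 9

Starting state is S0, so the expected hitting time is h_S0 = 9.

Answer: 9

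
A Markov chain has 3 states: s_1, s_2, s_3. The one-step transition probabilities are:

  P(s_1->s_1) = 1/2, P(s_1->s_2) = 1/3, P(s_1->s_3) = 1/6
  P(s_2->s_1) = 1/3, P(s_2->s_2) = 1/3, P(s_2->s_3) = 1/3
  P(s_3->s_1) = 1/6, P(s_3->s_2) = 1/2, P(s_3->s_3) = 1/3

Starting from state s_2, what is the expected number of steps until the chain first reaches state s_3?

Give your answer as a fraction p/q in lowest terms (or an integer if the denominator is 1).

Answer: 15/4

Derivation:
Let h_i = expected steps to first reach s_3 from state i.
Boundary: h_s_3 = 0.
First-step equations for the other states:
  h_s_1 = 1 + 1/2*h_s_1 + 1/3*h_s_2 + 1/6*h_s_3
  h_s_2 = 1 + 1/3*h_s_1 + 1/3*h_s_2 + 1/3*h_s_3

Substituting h_s_3 = 0 and rearranging gives the linear system (I - Q) h = 1:
  [1/2, -1/3] . (h_s_1, h_s_2) = 1
  [-1/3, 2/3] . (h_s_1, h_s_2) = 1

Solving yields:
  h_s_1 = 9/2
  h_s_2 = 15/4

Starting state is s_2, so the expected hitting time is h_s_2 = 15/4.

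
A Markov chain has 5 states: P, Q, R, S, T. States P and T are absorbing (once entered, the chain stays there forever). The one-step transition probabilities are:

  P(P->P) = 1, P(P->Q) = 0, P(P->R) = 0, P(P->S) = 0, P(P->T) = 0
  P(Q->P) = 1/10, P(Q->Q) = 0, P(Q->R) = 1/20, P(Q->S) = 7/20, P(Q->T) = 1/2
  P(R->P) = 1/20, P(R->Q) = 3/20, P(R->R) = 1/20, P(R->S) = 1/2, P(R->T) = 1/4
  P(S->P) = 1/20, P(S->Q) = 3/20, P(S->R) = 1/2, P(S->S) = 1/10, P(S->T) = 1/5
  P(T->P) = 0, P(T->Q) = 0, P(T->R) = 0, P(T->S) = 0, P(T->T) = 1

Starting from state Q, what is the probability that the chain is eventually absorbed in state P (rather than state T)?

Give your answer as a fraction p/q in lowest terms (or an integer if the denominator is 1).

Let a_i = P(absorbed in P | start in state i).
Boundary conditions: a_P = 1, a_T = 0.
For each transient state i, a_i = sum_j P(i->j) * a_j:
  a_Q = 1/10*a_P + 0*a_Q + 1/20*a_R + 7/20*a_S + 1/2*a_T
  a_R = 1/20*a_P + 3/20*a_Q + 1/20*a_R + 1/2*a_S + 1/4*a_T
  a_S = 1/20*a_P + 3/20*a_Q + 1/2*a_R + 1/10*a_S + 1/5*a_T

Substituting a_P = 1 and a_T = 0, rearrange to (I - Q) a = r where r[i] = P(i -> P):
  [1, -1/20, -7/20] . (a_Q, a_R, a_S) = 1/10
  [-3/20, 19/20, -1/2] . (a_Q, a_R, a_S) = 1/20
  [-3/20, -1/2, 9/10] . (a_Q, a_R, a_S) = 1/20

Solving yields:
  a_Q = 5/29
  a_R = 56/319
  a_S = 2/11

Starting state is Q, so the absorption probability is a_Q = 5/29.

Answer: 5/29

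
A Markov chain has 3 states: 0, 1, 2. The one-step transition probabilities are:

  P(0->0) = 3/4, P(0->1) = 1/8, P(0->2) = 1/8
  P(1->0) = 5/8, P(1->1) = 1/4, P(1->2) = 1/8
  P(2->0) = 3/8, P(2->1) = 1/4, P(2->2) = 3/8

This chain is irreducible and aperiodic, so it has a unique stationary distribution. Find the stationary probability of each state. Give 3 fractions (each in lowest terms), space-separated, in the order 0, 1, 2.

Answer: 2/3 1/6 1/6

Derivation:
The stationary distribution satisfies pi = pi * P, i.e.:
  pi_0 = 3/4*pi_0 + 5/8*pi_1 + 3/8*pi_2
  pi_1 = 1/8*pi_0 + 1/4*pi_1 + 1/4*pi_2
  pi_2 = 1/8*pi_0 + 1/8*pi_1 + 3/8*pi_2
with normalization: pi_0 + pi_1 + pi_2 = 1.

Using the first 2 balance equations plus normalization, the linear system A*pi = b is:
  [-1/4, 5/8, 3/8] . pi = 0
  [1/8, -3/4, 1/4] . pi = 0
  [1, 1, 1] . pi = 1

Solving yields:
  pi_0 = 2/3
  pi_1 = 1/6
  pi_2 = 1/6

Verification (pi * P):
  2/3*3/4 + 1/6*5/8 + 1/6*3/8 = 2/3 = pi_0  (ok)
  2/3*1/8 + 1/6*1/4 + 1/6*1/4 = 1/6 = pi_1  (ok)
  2/3*1/8 + 1/6*1/8 + 1/6*3/8 = 1/6 = pi_2  (ok)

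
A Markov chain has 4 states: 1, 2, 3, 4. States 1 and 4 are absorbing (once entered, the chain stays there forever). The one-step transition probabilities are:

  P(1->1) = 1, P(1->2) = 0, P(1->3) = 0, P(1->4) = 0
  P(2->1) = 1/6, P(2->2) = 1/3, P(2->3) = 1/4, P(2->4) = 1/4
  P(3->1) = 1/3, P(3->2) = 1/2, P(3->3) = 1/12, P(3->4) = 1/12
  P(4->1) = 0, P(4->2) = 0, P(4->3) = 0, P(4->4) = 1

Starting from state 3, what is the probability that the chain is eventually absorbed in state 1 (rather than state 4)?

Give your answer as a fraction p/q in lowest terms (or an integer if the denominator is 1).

Let a_i = P(absorbed in 1 | start in state i).
Boundary conditions: a_1 = 1, a_4 = 0.
For each transient state i, a_i = sum_j P(i->j) * a_j:
  a_2 = 1/6*a_1 + 1/3*a_2 + 1/4*a_3 + 1/4*a_4
  a_3 = 1/3*a_1 + 1/2*a_2 + 1/12*a_3 + 1/12*a_4

Substituting a_1 = 1 and a_4 = 0, rearrange to (I - Q) a = r where r[i] = P(i -> 1):
  [2/3, -1/4] . (a_2, a_3) = 1/6
  [-1/2, 11/12] . (a_2, a_3) = 1/3

Solving yields:
  a_2 = 17/35
  a_3 = 22/35

Starting state is 3, so the absorption probability is a_3 = 22/35.

Answer: 22/35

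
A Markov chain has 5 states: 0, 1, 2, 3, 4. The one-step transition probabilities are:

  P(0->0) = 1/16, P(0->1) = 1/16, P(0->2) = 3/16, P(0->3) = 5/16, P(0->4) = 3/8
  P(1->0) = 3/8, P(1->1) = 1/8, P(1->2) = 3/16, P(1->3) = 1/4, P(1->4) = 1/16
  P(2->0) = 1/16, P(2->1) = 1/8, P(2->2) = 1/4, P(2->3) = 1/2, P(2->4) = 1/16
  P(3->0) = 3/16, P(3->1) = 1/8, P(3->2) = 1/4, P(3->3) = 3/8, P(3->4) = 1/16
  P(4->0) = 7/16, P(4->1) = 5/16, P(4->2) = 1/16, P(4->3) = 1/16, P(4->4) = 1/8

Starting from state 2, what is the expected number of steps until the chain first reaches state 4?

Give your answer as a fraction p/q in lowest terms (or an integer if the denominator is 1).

Answer: 38288/4163

Derivation:
Let h_i = expected steps to first reach 4 from state i.
Boundary: h_4 = 0.
First-step equations for the other states:
  h_0 = 1 + 1/16*h_0 + 1/16*h_1 + 3/16*h_2 + 5/16*h_3 + 3/8*h_4
  h_1 = 1 + 3/8*h_0 + 1/8*h_1 + 3/16*h_2 + 1/4*h_3 + 1/16*h_4
  h_2 = 1 + 1/16*h_0 + 1/8*h_1 + 1/4*h_2 + 1/2*h_3 + 1/16*h_4
  h_3 = 1 + 3/16*h_0 + 1/8*h_1 + 1/4*h_2 + 3/8*h_3 + 1/16*h_4

Substituting h_4 = 0 and rearranging gives the linear system (I - Q) h = 1:
  [15/16, -1/16, -3/16, -5/16] . (h_0, h_1, h_2, h_3) = 1
  [-3/8, 7/8, -3/16, -1/4] . (h_0, h_1, h_2, h_3) = 1
  [-1/16, -1/8, 3/4, -1/2] . (h_0, h_1, h_2, h_3) = 1
  [-3/16, -1/8, -1/4, 5/8] . (h_0, h_1, h_2, h_3) = 1

Solving yields:
  h_0 = 26768/4163
  h_1 = 35008/4163
  h_2 = 38288/4163
  h_3 = 37008/4163

Starting state is 2, so the expected hitting time is h_2 = 38288/4163.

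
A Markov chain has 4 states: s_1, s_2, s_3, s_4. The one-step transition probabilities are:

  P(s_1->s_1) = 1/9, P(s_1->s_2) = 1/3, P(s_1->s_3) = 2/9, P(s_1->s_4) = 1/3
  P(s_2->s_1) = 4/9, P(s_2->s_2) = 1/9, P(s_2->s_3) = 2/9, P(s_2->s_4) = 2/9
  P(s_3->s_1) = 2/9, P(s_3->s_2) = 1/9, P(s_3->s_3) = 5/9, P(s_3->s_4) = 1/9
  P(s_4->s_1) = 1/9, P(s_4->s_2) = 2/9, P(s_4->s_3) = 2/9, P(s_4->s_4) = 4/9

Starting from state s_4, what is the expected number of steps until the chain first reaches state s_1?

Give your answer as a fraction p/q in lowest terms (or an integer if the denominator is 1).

Answer: 54/11

Derivation:
Let h_i = expected steps to first reach s_1 from state i.
Boundary: h_s_1 = 0.
First-step equations for the other states:
  h_s_2 = 1 + 4/9*h_s_1 + 1/9*h_s_2 + 2/9*h_s_3 + 2/9*h_s_4
  h_s_3 = 1 + 2/9*h_s_1 + 1/9*h_s_2 + 5/9*h_s_3 + 1/9*h_s_4
  h_s_4 = 1 + 1/9*h_s_1 + 2/9*h_s_2 + 2/9*h_s_3 + 4/9*h_s_4

Substituting h_s_1 = 0 and rearranging gives the linear system (I - Q) h = 1:
  [8/9, -2/9, -2/9] . (h_s_2, h_s_3, h_s_4) = 1
  [-1/9, 4/9, -1/9] . (h_s_2, h_s_3, h_s_4) = 1
  [-2/9, -2/9, 5/9] . (h_s_2, h_s_3, h_s_4) = 1

Solving yields:
  h_s_2 = 189/55
  h_s_3 = 477/110
  h_s_4 = 54/11

Starting state is s_4, so the expected hitting time is h_s_4 = 54/11.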